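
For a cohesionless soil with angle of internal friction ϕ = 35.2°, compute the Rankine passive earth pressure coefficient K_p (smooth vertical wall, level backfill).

K_p = (1 + sin φ)/(1 − sin φ) = tan²(45° + 35.2°/2) = 3.722.

3.72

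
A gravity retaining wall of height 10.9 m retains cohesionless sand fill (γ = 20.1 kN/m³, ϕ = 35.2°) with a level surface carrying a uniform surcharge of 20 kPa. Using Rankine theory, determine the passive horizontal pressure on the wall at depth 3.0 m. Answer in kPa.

K_p = (1 + sin φ)/(1 − sin φ) = 3.722.
σ_v = γz + q = 20.1 × 3.0 + 20 = 80.30 kPa.
σ_h = K_p σ_v = 3.722 × 80.30 = 298.9 kPa.

299 kPa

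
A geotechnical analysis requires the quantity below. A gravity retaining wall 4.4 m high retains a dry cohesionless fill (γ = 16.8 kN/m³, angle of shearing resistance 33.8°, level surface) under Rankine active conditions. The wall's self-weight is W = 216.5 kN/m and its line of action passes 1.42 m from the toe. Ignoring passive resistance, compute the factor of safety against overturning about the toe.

K_a = tan²(45° − 33.8°/2) = 0.2851.
P_a = ½K_aγH² = 0.5×0.2851×16.8×4.4² = 46.36 kN/m, acting at H/3 = 1.467 m above the base.
Overturning moment M_o = P_a × H/3 = 46.36 × 1.467 = 68.00.
Resisting moment M_r = W × 1.42 = 216.5 × 1.42 = 307.4.
FS_overturning = M_r/M_o = 307.4/68.00 = 4.521.

4.52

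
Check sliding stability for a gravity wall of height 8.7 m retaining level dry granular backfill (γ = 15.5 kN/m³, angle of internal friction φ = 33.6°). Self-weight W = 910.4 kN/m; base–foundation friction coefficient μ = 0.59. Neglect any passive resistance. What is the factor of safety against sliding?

3.18

K_a = tan²(45° − 33.6°/2) = 0.2875.
P_a = ½K_aγH² = 0.5×0.2875×15.5×8.7² = 168.6 kN/m, acting at H/3 = 2.900 m above the base.
FS_sliding = μW / P_a = 0.59×910.4 / 168.6 = 3.185.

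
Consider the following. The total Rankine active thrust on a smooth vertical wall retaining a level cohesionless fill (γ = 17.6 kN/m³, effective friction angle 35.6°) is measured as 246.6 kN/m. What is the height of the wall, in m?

K_a = 0.2641. P_a = ½ K_a γ H² ⇒ H = √(2P_a/(K_a γ)).
H = √(2×246.6/(0.2641×17.6)) = 10.30 m.

10.3 m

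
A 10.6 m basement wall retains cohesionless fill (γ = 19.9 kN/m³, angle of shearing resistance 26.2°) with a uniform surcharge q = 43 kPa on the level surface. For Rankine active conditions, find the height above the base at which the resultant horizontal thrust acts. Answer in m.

4.04 m

K_a = 0.3874.
Triangular part P₁ = ½K_aγH² = 433.1 at H/3 = 3.533 m; rectangular part P₂ = K_a q H = 176.6 at H/2 = 5.300 m.
ȳ = (P₁·3.533 + P₂·5.300)/(P₁+P₂) = 4.045 m.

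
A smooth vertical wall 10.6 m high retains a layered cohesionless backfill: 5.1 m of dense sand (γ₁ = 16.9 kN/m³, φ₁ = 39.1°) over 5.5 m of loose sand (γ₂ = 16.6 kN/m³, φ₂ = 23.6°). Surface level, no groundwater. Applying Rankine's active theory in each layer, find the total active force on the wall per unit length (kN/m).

K_a1 = tan²(45°−39.1°/2) = 0.2265; K_a2 = tan²(45°−23.6°/2) = 0.4282.
Layer 1: σ at base = K_a1 γ₁ h₁ = 19.52 kPa; P₁ = ½×19.52×5.1 = 49.78.
Layer 2: σ_v at top = γ₁h₁ = 86.19; σ_h top = K_a2×86.19 = 36.91; σ_h base = K_a2×(86.19+16.6×5.5) = 76.00.
P₂ = ½(36.91+76.00)×5.5 = 310.5. Total P_a = 49.78+310.5 = 360.3 kN/m.

360 kN/m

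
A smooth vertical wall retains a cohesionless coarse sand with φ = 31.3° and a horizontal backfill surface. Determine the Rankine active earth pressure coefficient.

K_a = (1 − sin φ)/(1 + sin φ) = (1 − sin 31.3°)/(1 + sin 31.3°) = 0.3162.

0.316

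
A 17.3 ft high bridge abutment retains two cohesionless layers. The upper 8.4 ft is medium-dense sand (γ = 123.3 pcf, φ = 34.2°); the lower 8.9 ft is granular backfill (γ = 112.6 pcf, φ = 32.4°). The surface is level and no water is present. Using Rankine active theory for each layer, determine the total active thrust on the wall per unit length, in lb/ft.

5350 lb/ft

K_a1 = tan²(45°−34.2°/2) = 0.2803; K_a2 = tan²(45°−32.4°/2) = 0.3022.
Layer 1: σ at base = K_a1 γ₁ h₁ = 290.4 psf; P₁ = ½×290.4×8.4 = 1219.
Layer 2: σ_v at top = γ₁h₁ = 1036; σ_h top = K_a2×1036 = 313.0; σ_h base = K_a2×(1036+112.6×8.9) = 615.9.
P₂ = ½(313.0+615.9)×8.9 = 4134. Total P_a = 1219+4134 = 5353 lb/ft.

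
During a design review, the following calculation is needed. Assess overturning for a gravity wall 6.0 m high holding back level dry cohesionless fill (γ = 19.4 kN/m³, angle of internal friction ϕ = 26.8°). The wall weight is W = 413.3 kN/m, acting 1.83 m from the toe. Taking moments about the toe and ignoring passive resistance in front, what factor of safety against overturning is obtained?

K_a = tan²(45° − 26.8°/2) = 0.3785.
P_a = ½K_aγH² = 0.5×0.3785×19.4×6.0² = 132.2 kN/m, acting at H/3 = 2.000 m above the base.
Overturning moment M_o = P_a × H/3 = 132.2 × 2.000 = 264.3.
Resisting moment M_r = W × 1.83 = 413.3 × 1.83 = 756.3.
FS_overturning = M_r/M_o = 756.3/264.3 = 2.861.

2.86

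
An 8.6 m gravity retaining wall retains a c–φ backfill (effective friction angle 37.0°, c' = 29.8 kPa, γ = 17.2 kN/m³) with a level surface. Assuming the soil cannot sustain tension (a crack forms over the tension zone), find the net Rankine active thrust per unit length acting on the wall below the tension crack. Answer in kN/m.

5.82 kN/m

K_a = 0.2486; √K_a = 0.4986.
Tension-crack depth z_c = 2c/(γ√K_a) = 2×29.8/(17.2×0.4986) = 6.950 m.
σ_a at base = K_a γ H − 2c√K_a = 0.2486×17.2×8.6 − 2×29.8×0.4986 = 7.055 kPa.
P_a = ½ × 7.055 × (H − z_c) = 0.5×7.055×1.650 = 5.821 kN/m.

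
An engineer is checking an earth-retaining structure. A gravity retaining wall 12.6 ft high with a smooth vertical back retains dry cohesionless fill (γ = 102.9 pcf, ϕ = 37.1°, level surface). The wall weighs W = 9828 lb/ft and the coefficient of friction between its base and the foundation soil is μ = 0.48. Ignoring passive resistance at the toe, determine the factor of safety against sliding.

K_a = tan²(45° − 37.1°/2) = 0.2475.
P_a = ½K_aγH² = 0.5×0.2475×102.9×12.6² = 2022 lb/ft, acting at H/3 = 4.200 ft above the base.
FS_sliding = μW / P_a = 0.48×9828 / 2022 = 2.333.

2.33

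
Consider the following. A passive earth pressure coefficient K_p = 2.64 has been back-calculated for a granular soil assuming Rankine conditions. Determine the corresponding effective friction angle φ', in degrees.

K_p = (1+sin φ)/(1−sin φ) ⇒ sin φ = (K_p − 1)/(K_p + 1) = 0.4505.
φ = arcsin(0.4505) = 26.78°.

26.8°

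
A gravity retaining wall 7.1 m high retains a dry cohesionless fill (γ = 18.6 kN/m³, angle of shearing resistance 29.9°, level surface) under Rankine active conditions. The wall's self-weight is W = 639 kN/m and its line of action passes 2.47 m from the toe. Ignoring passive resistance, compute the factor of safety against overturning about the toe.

K_a = tan²(45° − 29.9°/2) = 0.3347.
P_a = ½K_aγH² = 0.5×0.3347×18.6×7.1² = 156.9 kN/m, acting at H/3 = 2.367 m above the base.
Overturning moment M_o = P_a × H/3 = 156.9 × 2.367 = 371.3.
Resisting moment M_r = W × 2.47 = 639 × 2.47 = 1578.
FS_overturning = M_r/M_o = 1578/371.3 = 4.250.

4.25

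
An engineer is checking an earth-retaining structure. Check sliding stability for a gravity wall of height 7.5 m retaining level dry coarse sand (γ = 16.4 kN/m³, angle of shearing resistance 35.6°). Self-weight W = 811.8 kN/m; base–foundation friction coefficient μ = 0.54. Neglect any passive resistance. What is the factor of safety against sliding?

K_a = tan²(45° − 35.6°/2) = 0.2641.
P_a = ½K_aγH² = 0.5×0.2641×16.4×7.5² = 121.8 kN/m, acting at H/3 = 2.500 m above the base.
FS_sliding = μW / P_a = 0.54×811.8 / 121.8 = 3.598.

3.60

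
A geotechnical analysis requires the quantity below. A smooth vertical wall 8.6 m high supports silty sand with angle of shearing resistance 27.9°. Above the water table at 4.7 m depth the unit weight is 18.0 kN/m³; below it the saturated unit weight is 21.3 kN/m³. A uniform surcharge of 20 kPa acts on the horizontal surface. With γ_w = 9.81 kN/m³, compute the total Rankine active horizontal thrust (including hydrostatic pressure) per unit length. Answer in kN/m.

K_a = tan²(45° − φ/2) = 0.3625.
γ' = 21.3 − 9.81 = 11.49 kN/m³. h₂ = H − d_w = 3.9 m.
σ'_h: at surface K_a·q = 7.249; at WT K_a(q+γd_w) = 37.91; at base K_a(q+γd_w+γ'h₂) = 54.16 kPa.
P₁ = ½(7.249+37.91)×4.7 = 106.1; P₂ = ½(37.91+54.16)×3.9 = 179.5; P_w = ½γ_w h₂² = 74.61.
Total = 106.1+179.5+74.61 = 360.3 kN/m.

360 kN/m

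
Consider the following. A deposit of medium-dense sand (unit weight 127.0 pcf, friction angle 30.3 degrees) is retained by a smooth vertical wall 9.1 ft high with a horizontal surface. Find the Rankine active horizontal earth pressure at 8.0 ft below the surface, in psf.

335 psf

K_a = (1 − sin φ)/(1 + sin φ) = 0.3293.
σ_h = K_a γ z = 0.3293 × 127.0 × 8.0 = 334.6 psf.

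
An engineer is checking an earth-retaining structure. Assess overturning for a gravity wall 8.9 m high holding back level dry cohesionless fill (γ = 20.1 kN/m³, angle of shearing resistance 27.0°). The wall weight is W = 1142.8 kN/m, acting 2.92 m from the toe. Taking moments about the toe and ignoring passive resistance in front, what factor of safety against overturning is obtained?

K_a = tan²(45° − 27.0°/2) = 0.3755.
P_a = ½K_aγH² = 0.5×0.3755×20.1×8.9² = 298.9 kN/m, acting at H/3 = 2.967 m above the base.
Overturning moment M_o = P_a × H/3 = 298.9 × 2.967 = 886.9.
Resisting moment M_r = W × 2.92 = 1142.8 × 2.92 = 3337.
FS_overturning = M_r/M_o = 3337/886.9 = 3.763.

3.76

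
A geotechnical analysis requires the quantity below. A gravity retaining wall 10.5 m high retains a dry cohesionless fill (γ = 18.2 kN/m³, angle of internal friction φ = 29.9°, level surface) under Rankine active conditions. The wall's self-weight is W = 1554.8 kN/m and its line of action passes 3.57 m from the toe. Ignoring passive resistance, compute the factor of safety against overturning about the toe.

4.72

K_a = tan²(45° − 29.9°/2) = 0.3347.
P_a = ½K_aγH² = 0.5×0.3347×18.2×10.5² = 335.8 kN/m, acting at H/3 = 3.500 m above the base.
Overturning moment M_o = P_a × H/3 = 335.8 × 3.500 = 1175.
Resisting moment M_r = W × 3.57 = 1554.8 × 3.57 = 5551.
FS_overturning = M_r/M_o = 5551/1175 = 4.723.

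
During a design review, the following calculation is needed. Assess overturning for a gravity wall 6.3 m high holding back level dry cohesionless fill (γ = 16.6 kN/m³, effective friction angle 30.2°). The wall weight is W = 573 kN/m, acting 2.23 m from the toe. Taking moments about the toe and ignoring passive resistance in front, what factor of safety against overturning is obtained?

K_a = tan²(45° − 30.2°/2) = 0.3307.
P_a = ½K_aγH² = 0.5×0.3307×16.6×6.3² = 108.9 kN/m, acting at H/3 = 2.100 m above the base.
Overturning moment M_o = P_a × H/3 = 108.9 × 2.100 = 228.7.
Resisting moment M_r = W × 2.23 = 573 × 2.23 = 1278.
FS_overturning = M_r/M_o = 1278/228.7 = 5.586.

5.59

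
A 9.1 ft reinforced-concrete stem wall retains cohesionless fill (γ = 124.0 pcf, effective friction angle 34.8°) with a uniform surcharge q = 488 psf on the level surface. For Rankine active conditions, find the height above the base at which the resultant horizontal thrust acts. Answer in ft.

K_a = 0.2733.
Triangular part P₁ = ½K_aγH² = 1403 at H/3 = 3.033 ft; rectangular part P₂ = K_a q H = 1214 at H/2 = 4.550 ft.
ȳ = (P₁·3.033 + P₂·4.550)/(P₁+P₂) = 3.737 ft.

3.74 ft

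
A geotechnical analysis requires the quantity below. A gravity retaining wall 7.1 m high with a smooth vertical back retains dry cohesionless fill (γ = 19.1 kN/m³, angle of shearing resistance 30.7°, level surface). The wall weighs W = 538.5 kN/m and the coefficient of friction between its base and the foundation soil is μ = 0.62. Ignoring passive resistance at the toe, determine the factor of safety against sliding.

K_a = tan²(45° − 30.7°/2) = 0.3240.
P_a = ½K_aγH² = 0.5×0.3240×19.1×7.1² = 156.0 kN/m, acting at H/3 = 2.367 m above the base.
FS_sliding = μW / P_a = 0.62×538.5 / 156.0 = 2.140.

2.14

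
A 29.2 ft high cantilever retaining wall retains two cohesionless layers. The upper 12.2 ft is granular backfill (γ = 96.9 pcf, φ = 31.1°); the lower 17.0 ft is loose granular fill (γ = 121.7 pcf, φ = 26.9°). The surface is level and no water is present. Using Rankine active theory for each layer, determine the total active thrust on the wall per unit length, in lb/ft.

K_a1 = tan²(45°−31.1°/2) = 0.3188; K_a2 = tan²(45°−26.9°/2) = 0.3770.
Layer 1: σ at base = K_a1 γ₁ h₁ = 376.9 psf; P₁ = ½×376.9×12.2 = 2299.
Layer 2: σ_v at top = γ₁h₁ = 1182; σ_h top = K_a2×1182 = 445.7; σ_h base = K_a2×(1182+121.7×17.0) = 1226.
P₂ = ½(445.7+1226)×17.0 = 14210. Total P_a = 2299+14210 = 16510 lb/ft.

16500 lb/ft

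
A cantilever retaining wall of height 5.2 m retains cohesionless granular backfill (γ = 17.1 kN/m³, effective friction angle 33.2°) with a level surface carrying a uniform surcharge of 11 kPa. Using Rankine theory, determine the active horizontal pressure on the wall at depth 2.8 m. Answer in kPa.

K_a = (1 − sin φ)/(1 + sin φ) = 0.2924.
σ_v = γz + q = 17.1 × 2.8 + 11 = 58.88 kPa.
σ_h = K_a σ_v = 0.2924 × 58.88 = 17.21 kPa.

17.2 kPa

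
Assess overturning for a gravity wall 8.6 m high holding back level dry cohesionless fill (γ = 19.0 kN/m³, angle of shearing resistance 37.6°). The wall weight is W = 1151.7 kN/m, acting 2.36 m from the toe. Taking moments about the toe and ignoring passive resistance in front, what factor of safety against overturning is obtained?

5.57

K_a = tan²(45° − 37.6°/2) = 0.2421.
P_a = ½K_aγH² = 0.5×0.2421×19.0×8.6² = 170.1 kN/m, acting at H/3 = 2.867 m above the base.
Overturning moment M_o = P_a × H/3 = 170.1 × 2.867 = 487.7.
Resisting moment M_r = W × 2.36 = 1151.7 × 2.36 = 2718.
FS_overturning = M_r/M_o = 2718/487.7 = 5.573.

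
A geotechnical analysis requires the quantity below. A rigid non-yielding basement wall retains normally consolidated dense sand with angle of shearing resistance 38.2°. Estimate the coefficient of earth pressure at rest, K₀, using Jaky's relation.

0.382

K₀ = 1 − sin φ' = 1 − sin 38.2° = 0.3816.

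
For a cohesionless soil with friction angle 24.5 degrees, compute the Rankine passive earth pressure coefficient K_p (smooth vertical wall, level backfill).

2.42

K_p = (1 + sin φ)/(1 − sin φ) = tan²(45° + 24.5°/2) = 2.417.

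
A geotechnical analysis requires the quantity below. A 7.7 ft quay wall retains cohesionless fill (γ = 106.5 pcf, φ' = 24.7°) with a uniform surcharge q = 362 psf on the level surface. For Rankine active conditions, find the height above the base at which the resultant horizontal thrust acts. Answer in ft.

K_a = 0.4106.
Triangular part P₁ = ½K_aγH² = 1296 at H/3 = 2.567 ft; rectangular part P₂ = K_a q H = 1144 at H/2 = 3.850 ft.
ȳ = (P₁·2.567 + P₂·3.850)/(P₁+P₂) = 3.168 ft.

3.17 ft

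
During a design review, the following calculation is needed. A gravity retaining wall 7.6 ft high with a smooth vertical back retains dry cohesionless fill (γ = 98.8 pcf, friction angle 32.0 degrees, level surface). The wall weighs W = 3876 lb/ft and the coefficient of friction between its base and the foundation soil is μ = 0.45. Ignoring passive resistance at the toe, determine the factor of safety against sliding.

K_a = tan²(45° − 32.0°/2) = 0.3073.
P_a = ½K_aγH² = 0.5×0.3073×98.8×7.6² = 876.7 lb/ft, acting at H/3 = 2.533 ft above the base.
FS_sliding = μW / P_a = 0.45×3876 / 876.7 = 1.989.

1.99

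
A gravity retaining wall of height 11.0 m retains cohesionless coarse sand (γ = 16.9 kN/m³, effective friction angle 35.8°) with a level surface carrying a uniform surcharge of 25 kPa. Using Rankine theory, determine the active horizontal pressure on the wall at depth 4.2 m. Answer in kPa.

25.1 kPa

K_a = (1 − sin φ)/(1 + sin φ) = 0.2619.
σ_v = γz + q = 16.9 × 4.2 + 25 = 95.98 kPa.
σ_h = K_a σ_v = 0.2619 × 95.98 = 25.13 kPa.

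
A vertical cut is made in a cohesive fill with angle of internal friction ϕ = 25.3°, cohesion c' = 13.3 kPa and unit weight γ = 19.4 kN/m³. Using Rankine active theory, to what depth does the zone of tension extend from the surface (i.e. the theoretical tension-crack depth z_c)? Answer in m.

2.16 m

K_a = tan²(45° − 25.3°/2) = 0.4012; √K_a = 0.6334.
The active pressure is zero where K_a γ z = 2c√K_a, so z_c = 2c/(γ√K_a) = 2×13.3/(19.4×0.6334) = 2.165 m.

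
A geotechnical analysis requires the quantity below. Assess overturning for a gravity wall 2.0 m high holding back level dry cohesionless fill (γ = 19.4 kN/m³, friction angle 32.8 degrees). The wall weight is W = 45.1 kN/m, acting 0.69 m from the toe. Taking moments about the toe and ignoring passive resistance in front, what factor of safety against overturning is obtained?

4.05

K_a = tan²(45° − 32.8°/2) = 0.2973.
P_a = ½K_aγH² = 0.5×0.2973×19.4×2.0² = 11.53 kN/m, acting at H/3 = 0.6667 m above the base.
Overturning moment M_o = P_a × H/3 = 11.53 × 0.6667 = 7.689.
Resisting moment M_r = W × 0.69 = 45.1 × 0.69 = 31.12.
FS_overturning = M_r/M_o = 31.12/7.689 = 4.047.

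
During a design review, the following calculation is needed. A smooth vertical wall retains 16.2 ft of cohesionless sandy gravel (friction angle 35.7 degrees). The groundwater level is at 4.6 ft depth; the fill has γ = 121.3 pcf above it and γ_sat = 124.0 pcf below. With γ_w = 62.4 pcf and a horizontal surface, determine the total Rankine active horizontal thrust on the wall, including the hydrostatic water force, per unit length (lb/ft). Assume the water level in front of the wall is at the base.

7330 lb/ft

K_a = tan²(45° − φ/2) = 0.2630.
γ' = 124.0 − 62.4 = 61.60 pcf. Depth below WT = 11.6 ft.
σ'_h at WT = K_a γ d_w = 146.7 psf; at base = 146.7 + K_a γ' × 11.6 = 334.7 psf.
P₁ (0–4.6 ft) = ½×146.7×4.6 = 337.5. P₂ (4.6–16.2 ft) = ½(146.7+334.7)×11.6 = 2792.
P_w = ½ γ_w h₂² = 0.5×62.4×11.6² = 4198. Total = 337.5+2792+4198 = 7328 lb/ft.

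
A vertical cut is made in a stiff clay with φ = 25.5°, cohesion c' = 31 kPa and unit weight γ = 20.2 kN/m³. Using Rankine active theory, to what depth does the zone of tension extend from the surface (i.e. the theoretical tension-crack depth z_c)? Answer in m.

K_a = tan²(45° − 25.5°/2) = 0.3981; √K_a = 0.6310.
The active pressure is zero where K_a γ z = 2c√K_a, so z_c = 2c/(γ√K_a) = 2×31/(20.2×0.6310) = 4.865 m.

4.86 m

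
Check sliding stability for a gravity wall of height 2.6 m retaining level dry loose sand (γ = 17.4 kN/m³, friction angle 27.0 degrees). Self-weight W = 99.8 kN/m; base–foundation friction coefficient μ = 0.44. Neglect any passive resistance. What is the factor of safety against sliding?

K_a = tan²(45° − 27.0°/2) = 0.3755.
P_a = ½K_aγH² = 0.5×0.3755×17.4×2.6² = 22.09 kN/m, acting at H/3 = 0.8667 m above the base.
FS_sliding = μW / P_a = 0.44×99.8 / 22.09 = 1.988.

1.99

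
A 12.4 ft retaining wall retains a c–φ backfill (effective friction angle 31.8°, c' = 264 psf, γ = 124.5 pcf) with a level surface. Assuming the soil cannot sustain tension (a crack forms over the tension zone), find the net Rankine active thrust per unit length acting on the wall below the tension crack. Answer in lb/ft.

K_a = 0.3098; √K_a = 0.5566.
Tension-crack depth z_c = 2c/(γ√K_a) = 2×264/(124.5×0.5566) = 7.620 ft.
σ_a at base = K_a γ H − 2c√K_a = 0.3098×124.5×12.4 − 2×264×0.5566 = 184.4 psf.
P_a = ½ × 184.4 × (H − z_c) = 0.5×184.4×4.780 = 440.7 lb/ft.

441 lb/ft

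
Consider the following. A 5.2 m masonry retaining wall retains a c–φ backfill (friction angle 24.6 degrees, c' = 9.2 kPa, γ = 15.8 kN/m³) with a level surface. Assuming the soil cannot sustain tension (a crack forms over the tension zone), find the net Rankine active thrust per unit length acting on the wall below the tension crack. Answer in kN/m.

37.3 kN/m

K_a = 0.4121; √K_a = 0.6420.
Tension-crack depth z_c = 2c/(γ√K_a) = 2×9.2/(15.8×0.6420) = 1.814 m.
σ_a at base = K_a γ H − 2c√K_a = 0.4121×15.8×5.2 − 2×9.2×0.6420 = 22.05 kPa.
P_a = ½ × 22.05 × (H − z_c) = 0.5×22.05×3.386 = 37.33 kN/m.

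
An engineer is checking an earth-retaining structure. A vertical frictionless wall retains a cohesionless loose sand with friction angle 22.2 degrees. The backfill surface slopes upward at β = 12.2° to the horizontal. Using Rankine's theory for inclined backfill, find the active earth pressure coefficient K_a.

0.503

K_a = cos β · (cos β − √(cos²β − cos²φ)) / (cos β + √(cos²β − cos²φ)).
cos β = 0.9774, cos φ = 0.9259, √(cos²β − cos²φ) = 0.3132.
K_a = 0.9774 × (0.9774 − 0.3132)/(0.9774 + 0.3132) = 0.5030.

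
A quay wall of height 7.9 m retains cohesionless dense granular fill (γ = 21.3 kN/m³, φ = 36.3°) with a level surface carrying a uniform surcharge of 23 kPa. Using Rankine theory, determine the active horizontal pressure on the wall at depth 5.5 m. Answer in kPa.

35.9 kPa

K_a = (1 − sin φ)/(1 + sin φ) = 0.2563.
σ_v = γz + q = 21.3 × 5.5 + 23 = 140.2 kPa.
σ_h = K_a σ_v = 0.2563 × 140.2 = 35.92 kPa.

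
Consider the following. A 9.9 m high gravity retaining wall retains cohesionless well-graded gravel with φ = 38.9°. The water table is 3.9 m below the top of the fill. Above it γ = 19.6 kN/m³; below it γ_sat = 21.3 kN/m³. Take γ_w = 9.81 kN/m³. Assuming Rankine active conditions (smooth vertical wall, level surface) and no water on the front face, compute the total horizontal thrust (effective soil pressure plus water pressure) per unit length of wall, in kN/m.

363 kN/m

K_a = tan²(45° − φ/2) = 0.2285.
γ' = 21.3 − 9.81 = 11.49 kN/m³. Depth below WT = 6.0 m.
σ'_h at WT = K_a γ d_w = 17.47 kPa; at base = 17.47 + K_a γ' × 6.0 = 33.22 kPa.
P₁ (0–3.9 m) = ½×17.47×3.9 = 34.06. P₂ (3.9–9.9 m) = ½(17.47+33.22)×6.0 = 152.1.
P_w = ½ γ_w h₂² = 0.5×9.81×6.0² = 176.6. Total = 34.06+152.1+176.6 = 362.7 kN/m.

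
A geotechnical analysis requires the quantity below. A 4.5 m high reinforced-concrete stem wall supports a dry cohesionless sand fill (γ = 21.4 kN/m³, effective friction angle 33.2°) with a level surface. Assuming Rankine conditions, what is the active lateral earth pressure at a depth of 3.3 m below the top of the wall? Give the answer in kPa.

K_a = (1 − sin φ)/(1 + sin φ) = 0.2924.
σ_h = K_a γ z = 0.2924 × 21.4 × 3.3 = 20.65 kPa.

20.6 kPa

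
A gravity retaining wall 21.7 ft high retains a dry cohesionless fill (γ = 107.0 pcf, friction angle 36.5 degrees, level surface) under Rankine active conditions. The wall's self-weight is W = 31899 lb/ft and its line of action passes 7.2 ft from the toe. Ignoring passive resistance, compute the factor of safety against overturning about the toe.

4.96

K_a = tan²(45° − 36.5°/2) = 0.2541.
P_a = ½K_aγH² = 0.5×0.2541×107.0×21.7² = 6400 lb/ft, acting at H/3 = 7.233 ft above the base.
Overturning moment M_o = P_a × H/3 = 6400 × 7.233 = 46300.
Resisting moment M_r = W × 7.2 = 31899 × 7.2 = 229700.
FS_overturning = M_r/M_o = 229700/46300 = 4.961.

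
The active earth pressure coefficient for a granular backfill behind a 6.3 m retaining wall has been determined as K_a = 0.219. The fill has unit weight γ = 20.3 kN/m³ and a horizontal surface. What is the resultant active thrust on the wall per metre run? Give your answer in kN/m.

P = ½ K_a γ H² = 0.5 × 0.219 × 20.3 × 6.3² = 88.22 kN/m.

88.2 kN/m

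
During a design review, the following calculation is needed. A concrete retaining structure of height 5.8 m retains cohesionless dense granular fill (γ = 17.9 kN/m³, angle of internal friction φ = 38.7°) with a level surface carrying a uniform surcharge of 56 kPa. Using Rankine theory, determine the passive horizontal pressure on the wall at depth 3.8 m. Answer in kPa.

K_p = (1 + sin φ)/(1 − sin φ) = 4.337.
σ_v = γz + q = 17.9 × 3.8 + 56 = 124.0 kPa.
σ_h = K_p σ_v = 4.337 × 124.0 = 537.8 kPa.

538 kPa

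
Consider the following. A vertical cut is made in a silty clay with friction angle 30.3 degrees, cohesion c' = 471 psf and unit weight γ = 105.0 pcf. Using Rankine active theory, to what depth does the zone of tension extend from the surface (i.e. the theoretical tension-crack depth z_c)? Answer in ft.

15.6 ft

K_a = tan²(45° − 30.3°/2) = 0.3293; √K_a = 0.5739.
The active pressure is zero where K_a γ z = 2c√K_a, so z_c = 2c/(γ√K_a) = 2×471/(105.0×0.5739) = 15.63 ft.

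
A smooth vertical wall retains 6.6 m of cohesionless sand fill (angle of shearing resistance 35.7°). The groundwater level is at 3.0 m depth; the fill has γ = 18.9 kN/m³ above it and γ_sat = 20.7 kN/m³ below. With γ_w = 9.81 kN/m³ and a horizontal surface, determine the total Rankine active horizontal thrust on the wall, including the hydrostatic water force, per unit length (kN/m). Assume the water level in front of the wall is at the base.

K_a = tan²(45° − φ/2) = 0.2630.
γ' = 20.7 − 9.81 = 10.89 kN/m³. Depth below WT = 3.6 m.
σ'_h at WT = K_a γ d_w = 14.91 kPa; at base = 14.91 + K_a γ' × 3.6 = 25.22 kPa.
P₁ (0–3.0 m) = ½×14.91×3.0 = 22.37. P₂ (3.0–6.6 m) = ½(14.91+25.22)×3.6 = 72.24.
P_w = ½ γ_w h₂² = 0.5×9.81×3.6² = 63.57. Total = 22.37+72.24+63.57 = 158.2 kN/m.

158 kN/m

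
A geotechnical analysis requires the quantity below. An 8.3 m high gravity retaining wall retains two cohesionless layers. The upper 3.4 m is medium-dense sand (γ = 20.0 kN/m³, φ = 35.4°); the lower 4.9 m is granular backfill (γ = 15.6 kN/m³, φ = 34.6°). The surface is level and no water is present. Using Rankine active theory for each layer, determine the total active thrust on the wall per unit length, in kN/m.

174 kN/m

K_a1 = tan²(45°−35.4°/2) = 0.2664; K_a2 = tan²(45°−34.6°/2) = 0.2756.
Layer 1: σ at base = K_a1 γ₁ h₁ = 18.12 kPa; P₁ = ½×18.12×3.4 = 30.80.
Layer 2: σ_v at top = γ₁h₁ = 68.00; σ_h top = K_a2×68.00 = 18.74; σ_h base = K_a2×(68.00+15.6×4.9) = 39.81.
P₂ = ½(18.74+39.81)×4.9 = 143.5. Total P_a = 30.80+143.5 = 174.3 kN/m.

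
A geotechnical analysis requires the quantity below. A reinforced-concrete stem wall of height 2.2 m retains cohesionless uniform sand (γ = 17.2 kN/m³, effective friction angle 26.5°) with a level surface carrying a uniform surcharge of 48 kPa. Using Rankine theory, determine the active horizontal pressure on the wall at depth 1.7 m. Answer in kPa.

K_a = (1 − sin φ)/(1 + sin φ) = 0.3829.
σ_v = γz + q = 17.2 × 1.7 + 48 = 77.24 kPa.
σ_h = K_a σ_v = 0.3829 × 77.24 = 29.58 kPa.

29.6 kPa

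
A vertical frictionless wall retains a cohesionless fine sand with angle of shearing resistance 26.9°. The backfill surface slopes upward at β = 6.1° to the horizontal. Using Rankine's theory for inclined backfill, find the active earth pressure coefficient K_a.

0.385

K_a = cos β · (cos β − √(cos²β − cos²φ)) / (cos β + √(cos²β − cos²φ)).
cos β = 0.9943, cos φ = 0.8918, √(cos²β − cos²φ) = 0.4398.
K_a = 0.9943 × (0.9943 − 0.4398)/(0.9943 + 0.4398) = 0.3845.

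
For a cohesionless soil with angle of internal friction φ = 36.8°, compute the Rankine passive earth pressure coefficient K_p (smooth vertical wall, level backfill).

3.99

K_p = (1 + sin φ)/(1 − sin φ) = tan²(45° + 36.8°/2) = 3.988.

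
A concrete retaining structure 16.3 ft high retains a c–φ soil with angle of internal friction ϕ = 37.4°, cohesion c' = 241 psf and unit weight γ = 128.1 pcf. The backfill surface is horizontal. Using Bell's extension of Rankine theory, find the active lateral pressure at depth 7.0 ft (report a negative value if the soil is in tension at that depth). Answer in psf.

-19.2 psf

K_a = (1 − sin φ)/(1 + sin φ) = 0.2443.
σ_a = K_a γ z − 2c√K_a = 0.2443×128.1×7.0 − 2×241×0.4942 = -19.19 psf.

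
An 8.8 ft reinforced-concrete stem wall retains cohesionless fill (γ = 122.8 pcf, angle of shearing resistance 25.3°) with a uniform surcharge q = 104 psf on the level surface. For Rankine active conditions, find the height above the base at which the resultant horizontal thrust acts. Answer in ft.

3.17 ft

K_a = 0.4012.
Triangular part P₁ = ½K_aγH² = 1908 at H/3 = 2.933 ft; rectangular part P₂ = K_a q H = 367.2 at H/2 = 4.400 ft.
ȳ = (P₁·2.933 + P₂·4.400)/(P₁+P₂) = 3.170 ft.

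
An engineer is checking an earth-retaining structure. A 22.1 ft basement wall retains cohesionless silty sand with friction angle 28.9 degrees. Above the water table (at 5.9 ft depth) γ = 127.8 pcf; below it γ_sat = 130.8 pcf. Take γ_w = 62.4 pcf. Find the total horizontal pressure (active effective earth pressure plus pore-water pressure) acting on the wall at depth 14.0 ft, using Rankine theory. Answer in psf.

961 psf

K_a = (1 − sin φ)/(1 + sin φ) = 0.3484.
γ' = 130.8 − 62.4 = 68.40 pcf.
Effective vertical stress at 14.0 ft: σ'_v = 127.8×5.9 + 68.40×8.10 = 1308 psf.
σ'_h = K_a σ'_v = 0.3484 × 1308 = 455.7 psf; u = γ_w × 8.10 = 505.4 psf.
Total σ_h = 455.7 + 505.4 = 961.1 psf.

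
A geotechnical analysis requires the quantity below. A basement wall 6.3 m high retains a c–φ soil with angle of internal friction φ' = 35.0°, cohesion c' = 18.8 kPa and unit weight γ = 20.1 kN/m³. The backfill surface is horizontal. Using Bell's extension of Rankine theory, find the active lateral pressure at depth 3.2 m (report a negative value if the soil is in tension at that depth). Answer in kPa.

-2.14 kPa

K_a = (1 − sin φ)/(1 + sin φ) = 0.2710.
σ_a = K_a γ z − 2c√K_a = 0.2710×20.1×3.2 − 2×18.8×0.5206 = -2.143 kPa.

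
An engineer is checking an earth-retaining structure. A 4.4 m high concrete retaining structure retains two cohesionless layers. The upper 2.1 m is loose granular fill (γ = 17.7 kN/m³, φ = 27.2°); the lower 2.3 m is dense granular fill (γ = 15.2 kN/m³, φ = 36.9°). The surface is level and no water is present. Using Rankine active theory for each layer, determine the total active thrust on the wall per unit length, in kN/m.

45.9 kN/m

K_a1 = tan²(45°−27.2°/2) = 0.3726; K_a2 = tan²(45°−36.9°/2) = 0.2497.
Layer 1: σ at base = K_a1 γ₁ h₁ = 13.85 kPa; P₁ = ½×13.85×2.1 = 14.54.
Layer 2: σ_v at top = γ₁h₁ = 37.17; σ_h top = K_a2×37.17 = 9.280; σ_h base = K_a2×(37.17+15.2×2.3) = 18.01.
P₂ = ½(9.280+18.01)×2.3 = 31.38. Total P_a = 14.54+31.38 = 45.92 kN/m.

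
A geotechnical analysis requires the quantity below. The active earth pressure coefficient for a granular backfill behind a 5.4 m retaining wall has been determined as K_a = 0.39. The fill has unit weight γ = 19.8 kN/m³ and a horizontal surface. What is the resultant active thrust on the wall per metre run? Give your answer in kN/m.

113 kN/m

P = ½ K_a γ H² = 0.5 × 0.39 × 19.8 × 5.4² = 112.6 kN/m.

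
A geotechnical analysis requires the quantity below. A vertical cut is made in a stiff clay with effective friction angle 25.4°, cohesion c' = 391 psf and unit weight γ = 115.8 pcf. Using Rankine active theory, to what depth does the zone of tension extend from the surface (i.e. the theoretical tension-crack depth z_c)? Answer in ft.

K_a = tan²(45° − 25.4°/2) = 0.3996; √K_a = 0.6322.
The active pressure is zero where K_a γ z = 2c√K_a, so z_c = 2c/(γ√K_a) = 2×391/(115.8×0.6322) = 10.68 ft.

10.7 ft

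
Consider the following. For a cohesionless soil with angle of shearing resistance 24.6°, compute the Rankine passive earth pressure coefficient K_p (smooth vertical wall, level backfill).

K_p = (1 + sin φ)/(1 − sin φ) = tan²(45° + 24.6°/2) = 2.426.

2.43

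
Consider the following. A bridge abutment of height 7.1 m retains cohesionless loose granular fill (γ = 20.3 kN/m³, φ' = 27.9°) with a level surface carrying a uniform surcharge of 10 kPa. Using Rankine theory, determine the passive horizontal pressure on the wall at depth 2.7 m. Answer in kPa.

K_p = (1 + sin φ)/(1 − sin φ) = 2.759.
σ_v = γz + q = 20.3 × 2.7 + 10 = 64.81 kPa.
σ_h = K_p σ_v = 2.759 × 64.81 = 178.8 kPa.

179 kPa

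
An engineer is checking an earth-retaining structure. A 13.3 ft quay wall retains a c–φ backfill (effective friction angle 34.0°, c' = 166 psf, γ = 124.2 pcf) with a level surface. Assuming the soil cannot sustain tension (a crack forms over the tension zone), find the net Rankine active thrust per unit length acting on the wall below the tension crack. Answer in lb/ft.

K_a = 0.2827; √K_a = 0.5317.
Tension-crack depth z_c = 2c/(γ√K_a) = 2×166/(124.2×0.5317) = 5.027 ft.
σ_a at base = K_a γ H − 2c√K_a = 0.2827×124.2×13.3 − 2×166×0.5317 = 290.5 psf.
P_a = ½ × 290.5 × (H − z_c) = 0.5×290.5×8.273 = 1202 lb/ft.

1200 lb/ft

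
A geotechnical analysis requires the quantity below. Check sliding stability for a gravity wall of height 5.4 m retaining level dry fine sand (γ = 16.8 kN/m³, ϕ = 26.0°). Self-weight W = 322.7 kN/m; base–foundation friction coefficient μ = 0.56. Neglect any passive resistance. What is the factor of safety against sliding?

K_a = tan²(45° − 26.0°/2) = 0.3905.
P_a = ½K_aγH² = 0.5×0.3905×16.8×5.4² = 95.64 kN/m, acting at H/3 = 1.800 m above the base.
FS_sliding = μW / P_a = 0.56×322.7 / 95.64 = 1.889.

1.89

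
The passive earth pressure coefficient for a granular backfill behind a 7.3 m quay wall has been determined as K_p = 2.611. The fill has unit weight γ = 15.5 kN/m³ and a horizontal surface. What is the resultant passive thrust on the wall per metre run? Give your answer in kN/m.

1080 kN/m

P = ½ K_p γ H² = 0.5 × 2.611 × 15.5 × 7.3² = 1078 kN/m.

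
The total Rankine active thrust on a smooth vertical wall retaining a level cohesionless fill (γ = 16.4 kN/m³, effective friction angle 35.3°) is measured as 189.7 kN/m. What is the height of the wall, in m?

9.30 m

K_a = 0.2675. P_a = ½ K_a γ H² ⇒ H = √(2P_a/(K_a γ)).
H = √(2×189.7/(0.2675×16.4)) = 9.299 m.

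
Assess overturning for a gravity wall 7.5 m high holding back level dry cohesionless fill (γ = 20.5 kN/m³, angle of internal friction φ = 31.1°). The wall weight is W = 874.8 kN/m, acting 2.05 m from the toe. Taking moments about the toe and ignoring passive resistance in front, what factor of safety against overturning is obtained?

K_a = tan²(45° − 31.1°/2) = 0.3188.
P_a = ½K_aγH² = 0.5×0.3188×20.5×7.5² = 183.8 kN/m, acting at H/3 = 2.500 m above the base.
Overturning moment M_o = P_a × H/3 = 183.8 × 2.500 = 459.5.
Resisting moment M_r = W × 2.05 = 874.8 × 2.05 = 1793.
FS_overturning = M_r/M_o = 1793/459.5 = 3.903.

3.90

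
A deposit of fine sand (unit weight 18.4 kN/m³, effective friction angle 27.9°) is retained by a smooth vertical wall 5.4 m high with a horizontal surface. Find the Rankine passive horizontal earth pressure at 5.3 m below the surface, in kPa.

269 kPa

K_p = (1 + sin φ)/(1 − sin φ) = 2.759.
σ_h = K_p γ z = 2.759 × 18.4 × 5.3 = 269.0 kPa.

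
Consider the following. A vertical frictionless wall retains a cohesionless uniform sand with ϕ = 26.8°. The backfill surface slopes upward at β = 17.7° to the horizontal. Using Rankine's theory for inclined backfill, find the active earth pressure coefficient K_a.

0.459

K_a = cos β · (cos β − √(cos²β − cos²φ)) / (cos β + √(cos²β − cos²φ)).
cos β = 0.9527, cos φ = 0.8926, √(cos²β − cos²φ) = 0.3329.
K_a = 0.9527 × (0.9527 − 0.3329)/(0.9527 + 0.3329) = 0.4592.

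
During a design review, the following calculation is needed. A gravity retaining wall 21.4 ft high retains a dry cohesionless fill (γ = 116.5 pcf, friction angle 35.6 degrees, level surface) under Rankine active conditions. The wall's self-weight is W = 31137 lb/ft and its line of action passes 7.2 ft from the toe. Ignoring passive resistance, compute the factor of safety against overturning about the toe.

K_a = tan²(45° − 35.6°/2) = 0.2641.
P_a = ½K_aγH² = 0.5×0.2641×116.5×21.4² = 7046 lb/ft, acting at H/3 = 7.133 ft above the base.
Overturning moment M_o = P_a × H/3 = 7046 × 7.133 = 50260.
Resisting moment M_r = W × 7.2 = 31137 × 7.2 = 224200.
FS_overturning = M_r/M_o = 224200/50260 = 4.461.

4.46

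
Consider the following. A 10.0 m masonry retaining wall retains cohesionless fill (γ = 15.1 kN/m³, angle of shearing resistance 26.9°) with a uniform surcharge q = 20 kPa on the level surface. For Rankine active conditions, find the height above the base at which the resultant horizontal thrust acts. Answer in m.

3.68 m

K_a = 0.3770.
Triangular part P₁ = ½K_aγH² = 284.6 at H/3 = 3.333 m; rectangular part P₂ = K_a q H = 75.40 at H/2 = 5.000 m.
ȳ = (P₁·3.333 + P₂·5.000)/(P₁+P₂) = 3.682 m.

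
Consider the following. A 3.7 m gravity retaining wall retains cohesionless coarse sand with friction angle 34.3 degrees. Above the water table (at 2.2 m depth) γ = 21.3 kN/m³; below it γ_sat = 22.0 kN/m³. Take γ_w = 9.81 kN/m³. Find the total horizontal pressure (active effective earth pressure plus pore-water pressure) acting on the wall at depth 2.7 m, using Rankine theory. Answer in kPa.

K_a = (1 − sin φ)/(1 + sin φ) = 0.2792.
γ' = 22.0 − 9.81 = 12.19 kN/m³.
Effective vertical stress at 2.7 m: σ'_v = 21.3×2.2 + 12.19×0.500 = 52.96 kPa.
σ'_h = K_a σ'_v = 0.2792 × 52.96 = 14.78 kPa; u = γ_w × 0.500 = 4.905 kPa.
Total σ_h = 14.78 + 4.905 = 19.69 kPa.

19.7 kPa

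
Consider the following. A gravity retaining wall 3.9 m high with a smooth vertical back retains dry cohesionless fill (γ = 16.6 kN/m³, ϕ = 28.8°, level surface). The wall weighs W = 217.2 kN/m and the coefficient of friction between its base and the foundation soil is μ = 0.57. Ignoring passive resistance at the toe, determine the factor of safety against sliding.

K_a = tan²(45° − 28.8°/2) = 0.3498.
P_a = ½K_aγH² = 0.5×0.3498×16.6×3.9² = 44.15 kN/m, acting at H/3 = 1.300 m above the base.
FS_sliding = μW / P_a = 0.57×217.2 / 44.15 = 2.804.

2.80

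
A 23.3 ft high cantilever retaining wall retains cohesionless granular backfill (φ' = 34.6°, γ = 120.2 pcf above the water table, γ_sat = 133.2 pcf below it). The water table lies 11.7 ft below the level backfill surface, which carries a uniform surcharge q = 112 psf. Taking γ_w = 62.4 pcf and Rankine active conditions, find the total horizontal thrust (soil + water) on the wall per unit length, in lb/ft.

13000 lb/ft

K_a = tan²(45° − φ/2) = 0.2756.
γ' = 133.2 − 62.4 = 70.80 pcf. h₂ = H − d_w = 11.6 ft.
σ'_h: at surface K_a·q = 30.87; at WT K_a(q+γd_w) = 418.5; at base K_a(q+γd_w+γ'h₂) = 644.9 psf.
P₁ = ½(30.87+418.5)×11.7 = 2629; P₂ = ½(418.5+644.9)×11.6 = 6168; P_w = ½γ_w h₂² = 4198.
Total = 2629+6168+4198 = 12990 lb/ft.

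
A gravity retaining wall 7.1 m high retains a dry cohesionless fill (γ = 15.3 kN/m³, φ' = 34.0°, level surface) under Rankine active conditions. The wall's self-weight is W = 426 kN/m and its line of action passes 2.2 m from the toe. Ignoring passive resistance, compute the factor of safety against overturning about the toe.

K_a = tan²(45° − 34.0°/2) = 0.2827.
P_a = ½K_aγH² = 0.5×0.2827×15.3×7.1² = 109.0 kN/m, acting at H/3 = 2.367 m above the base.
Overturning moment M_o = P_a × H/3 = 109.0 × 2.367 = 258.0.
Resisting moment M_r = W × 2.2 = 426 × 2.2 = 937.2.
FS_overturning = M_r/M_o = 937.2/258.0 = 3.632.

3.63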